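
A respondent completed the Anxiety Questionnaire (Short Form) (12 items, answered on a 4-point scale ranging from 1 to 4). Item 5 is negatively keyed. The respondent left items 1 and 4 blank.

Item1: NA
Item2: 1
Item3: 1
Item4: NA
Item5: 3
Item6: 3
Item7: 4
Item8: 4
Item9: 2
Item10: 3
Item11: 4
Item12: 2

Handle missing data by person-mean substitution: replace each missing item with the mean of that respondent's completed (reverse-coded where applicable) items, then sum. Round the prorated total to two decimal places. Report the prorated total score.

31.20

Reverse-coded (reverse-coded value = 5 − response):
  item 5: 5 − 3 = 2
Completed scored items (10 of 12): 1, 1, 2, 3, 4, 4, 2, 3, 4, 2; sum = 26.
Person mean = 26 / 10 ≈ 2.6000
Prorated total = (26 / 10) × 12 = 31.20 (to 2 dp)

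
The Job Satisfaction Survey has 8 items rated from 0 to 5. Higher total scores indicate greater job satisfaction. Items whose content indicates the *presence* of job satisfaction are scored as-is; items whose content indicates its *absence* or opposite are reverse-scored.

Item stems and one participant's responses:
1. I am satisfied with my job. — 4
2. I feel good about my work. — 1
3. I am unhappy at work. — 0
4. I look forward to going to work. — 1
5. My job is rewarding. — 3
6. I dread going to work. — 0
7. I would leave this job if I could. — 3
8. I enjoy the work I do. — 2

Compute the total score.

23

Items 3, 6, 7 describe the absence/opposite of job satisfaction → reverse-score.
reversed = (0+5) − raw = 5 − raw.
  item 1: 4
  item 2: 1
  item 3: 5 − 0 = 5
  item 4: 1
  item 5: 3
  item 6: 5 − 0 = 5
  item 7: 5 − 3 = 2
  item 8: 2
Total = 4 + 1 + 5 + 1 + 3 + 5 + 2 + 2 = 23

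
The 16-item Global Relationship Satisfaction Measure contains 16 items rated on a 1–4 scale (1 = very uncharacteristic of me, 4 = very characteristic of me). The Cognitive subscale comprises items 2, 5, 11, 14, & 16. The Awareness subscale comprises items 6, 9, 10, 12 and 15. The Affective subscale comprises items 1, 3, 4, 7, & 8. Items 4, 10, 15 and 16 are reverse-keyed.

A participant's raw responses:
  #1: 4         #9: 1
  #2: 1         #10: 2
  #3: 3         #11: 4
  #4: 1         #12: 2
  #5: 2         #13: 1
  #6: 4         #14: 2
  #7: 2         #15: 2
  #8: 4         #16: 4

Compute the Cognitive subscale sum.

Cognitive items: 2, 5, 11, 14, 16.
Of these, item 16 is reverse-keyed; reversed = (1+4) − raw = 5 − raw.
  item 2: 1
  item 5: 2
  item 11: 4
  item 14: 2
  item 16: 5 − 4 = 1
Sum = 1 + 2 + 4 + 2 + 1 = 10

10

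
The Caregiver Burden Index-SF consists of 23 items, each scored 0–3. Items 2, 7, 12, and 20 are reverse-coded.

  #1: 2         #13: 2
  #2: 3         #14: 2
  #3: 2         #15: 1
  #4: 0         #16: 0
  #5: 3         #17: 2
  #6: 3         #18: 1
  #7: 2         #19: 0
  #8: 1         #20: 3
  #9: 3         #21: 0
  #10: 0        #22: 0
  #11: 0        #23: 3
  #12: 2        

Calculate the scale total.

Reverse-coded items (on a 0–3 scale, reversed = 3 − raw):
  item 2: 3 − 3 = 0
  item 7: 3 − 2 = 1
  item 12: 3 − 2 = 1
  item 20: 3 − 3 = 0
Scored items: 2, 0, 2, 0, 3, 3, 1, 1, 3, 0, 0, 1, 2, 2, 1, 0, 2, 1, 0, 0, 0, 0, 3
Total = 2 + 0 + 2 + 0 + 3 + 3 + 1 + 1 + 3 + 0 + 0 + 1 + 2 + 2 + 1 + 0 + 2 + 1 + 0 + 0 + 0 + 0 + 3 = 27

27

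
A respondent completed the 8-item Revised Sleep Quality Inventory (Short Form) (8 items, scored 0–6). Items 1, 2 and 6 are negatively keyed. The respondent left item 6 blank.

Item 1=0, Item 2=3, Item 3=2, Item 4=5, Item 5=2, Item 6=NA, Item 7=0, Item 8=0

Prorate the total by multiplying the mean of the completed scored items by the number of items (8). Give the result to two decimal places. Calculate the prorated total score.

20.57

Reverse-coded (reverse-coded value = 6 − response):
  item 1: 6 − 0 = 6
  item 2: 6 − 3 = 3
Completed scored items (7 of 8): 6, 3, 2, 5, 2, 0, 0; sum = 18.
Person mean = 18 / 7 ≈ 2.5714
Prorated total = (18 / 7) × 8 = 20.57 (to 2 dp)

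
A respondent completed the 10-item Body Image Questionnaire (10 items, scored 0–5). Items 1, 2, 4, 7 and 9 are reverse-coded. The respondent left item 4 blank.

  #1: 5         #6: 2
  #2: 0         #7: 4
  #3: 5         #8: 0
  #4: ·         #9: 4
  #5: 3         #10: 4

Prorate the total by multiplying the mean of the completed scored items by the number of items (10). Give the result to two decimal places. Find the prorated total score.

Reverse-coded (on a 0–5 scale, reversed = 5 − raw):
  item 1: 5 − 5 = 0
  item 2: 5 − 0 = 5
  item 7: 5 − 4 = 1
  item 9: 5 − 4 = 1
Completed scored items (9 of 10): 0, 5, 5, 3, 2, 1, 0, 1, 4; sum = 21.
Person mean = 21 / 9 ≈ 2.3333
Prorated total = (21 / 9) × 10 = 23.33 (to 2 dp)

23.33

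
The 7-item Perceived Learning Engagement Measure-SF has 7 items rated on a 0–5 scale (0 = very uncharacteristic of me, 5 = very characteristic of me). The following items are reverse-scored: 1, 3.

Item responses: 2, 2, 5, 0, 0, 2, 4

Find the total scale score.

Reverse-scored items use 5 − raw:
  item 1: 5 − 2 = 3
  item 3: 5 − 5 = 0
After reverse-coding: 3, 2, 0, 0, 0, 2, 4
Total = 3 + 2 + 0 + 0 + 0 + 2 + 4 = 11

11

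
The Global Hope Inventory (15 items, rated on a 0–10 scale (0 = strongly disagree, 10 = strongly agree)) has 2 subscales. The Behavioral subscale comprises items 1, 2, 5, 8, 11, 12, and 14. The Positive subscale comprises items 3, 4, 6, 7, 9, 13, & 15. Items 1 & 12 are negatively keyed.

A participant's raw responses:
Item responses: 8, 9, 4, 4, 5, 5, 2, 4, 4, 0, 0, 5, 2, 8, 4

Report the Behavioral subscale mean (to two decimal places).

4.71

Behavioral items: 1, 2, 5, 8, 11, 12, 14.
Of these, items 1 & 12 are negatively keyed; reverse-coded value = 10 − response.
  item 1: 10 − 8 = 2
  item 2: 9
  item 5: 5
  item 8: 4
  item 11: 0
  item 12: 10 − 5 = 5
  item 14: 8
Sum = 2 + 9 + 5 + 4 + 0 + 5 + 8 = 33
Mean = 33 / 7 = 4.71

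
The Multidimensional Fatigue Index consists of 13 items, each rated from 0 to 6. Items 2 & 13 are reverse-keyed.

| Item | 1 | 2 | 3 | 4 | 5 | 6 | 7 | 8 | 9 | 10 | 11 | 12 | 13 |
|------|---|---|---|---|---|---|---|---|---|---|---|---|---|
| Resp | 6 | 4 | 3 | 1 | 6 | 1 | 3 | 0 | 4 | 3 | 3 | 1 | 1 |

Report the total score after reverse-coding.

38

Apply reverse scoring (reversed = (0+6) − raw = 6 − raw):
  item 2: 6 − 4 = 2
  item 13: 6 − 1 = 5
Scored responses: 6, 2, 3, 1, 6, 1, 3, 0, 4, 3, 3, 1, 5
Total = 6 + 2 + 3 + 1 + 6 + 1 + 3 + 0 + 4 + 3 + 3 + 1 + 5 = 38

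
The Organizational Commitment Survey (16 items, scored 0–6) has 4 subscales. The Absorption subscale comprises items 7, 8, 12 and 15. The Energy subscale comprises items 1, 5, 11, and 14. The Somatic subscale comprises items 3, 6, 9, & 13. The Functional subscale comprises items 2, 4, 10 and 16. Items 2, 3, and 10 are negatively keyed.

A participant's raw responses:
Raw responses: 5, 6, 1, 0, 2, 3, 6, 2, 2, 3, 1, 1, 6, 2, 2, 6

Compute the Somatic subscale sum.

Somatic items: 3, 6, 9, 13.
Of these, item 3 is negatively keyed; on a 0–6 scale, reversed = 6 − raw.
  item 3: 6 − 1 = 5
  item 6: 3
  item 9: 2
  item 13: 6
Sum = 5 + 3 + 2 + 6 = 16

16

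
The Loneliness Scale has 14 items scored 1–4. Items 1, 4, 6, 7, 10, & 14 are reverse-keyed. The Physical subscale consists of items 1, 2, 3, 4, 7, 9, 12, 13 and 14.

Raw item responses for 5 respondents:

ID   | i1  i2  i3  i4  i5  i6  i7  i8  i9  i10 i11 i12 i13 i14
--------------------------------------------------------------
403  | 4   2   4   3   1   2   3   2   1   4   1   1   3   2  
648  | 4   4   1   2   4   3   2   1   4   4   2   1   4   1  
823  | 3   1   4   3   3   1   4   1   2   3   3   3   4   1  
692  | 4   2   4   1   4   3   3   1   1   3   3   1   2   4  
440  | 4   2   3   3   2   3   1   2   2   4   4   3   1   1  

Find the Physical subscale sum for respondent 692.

18

Respondent 692 raw: 4, 2, 4, 1, 4, 3, 3, 1, 1, 3, 3, 1, 2, 4.
Physical items: 1, 2, 3, 4, 7, 9, 12, 13, 14.
Reverse-coded (reverse-coded value = 5 − response):
  item 1: 5 − 4 = 1
  item 2: 2
  item 3: 4
  item 4: 5 − 1 = 4
  item 7: 5 − 3 = 2
  item 9: 1
  item 12: 1
  item 13: 2
  item 14: 5 − 4 = 1
Sum = 1 + 2 + 4 + 4 + 2 + 1 + 1 + 2 + 1 = 18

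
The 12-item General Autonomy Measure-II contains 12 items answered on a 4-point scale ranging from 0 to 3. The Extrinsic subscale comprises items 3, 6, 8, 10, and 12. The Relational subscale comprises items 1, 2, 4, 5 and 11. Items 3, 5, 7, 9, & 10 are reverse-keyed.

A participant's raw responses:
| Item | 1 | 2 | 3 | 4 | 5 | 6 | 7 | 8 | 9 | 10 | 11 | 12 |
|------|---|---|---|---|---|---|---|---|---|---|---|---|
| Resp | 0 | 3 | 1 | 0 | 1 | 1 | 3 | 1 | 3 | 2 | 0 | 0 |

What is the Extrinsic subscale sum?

Extrinsic items: 3, 6, 8, 10, 12.
Of these, items 3 & 10 are reverse-keyed; on a 0–3 scale, reversed = 3 − raw.
  item 3: 3 − 1 = 2
  item 6: 1
  item 8: 1
  item 10: 3 − 2 = 1
  item 12: 0
Sum = 2 + 1 + 1 + 1 + 0 = 5

5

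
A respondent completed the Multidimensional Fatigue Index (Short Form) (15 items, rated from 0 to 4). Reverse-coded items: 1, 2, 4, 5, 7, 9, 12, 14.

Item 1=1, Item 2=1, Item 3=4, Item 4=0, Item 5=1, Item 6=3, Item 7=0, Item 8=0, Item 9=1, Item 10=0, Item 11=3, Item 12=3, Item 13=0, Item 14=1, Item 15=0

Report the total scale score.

34

Raw sum = 18. Reverse-coded items: 1, 2, 4, 5, 7, 9, 12, 14; their raw sum = 8.
Each reversal replaces raw with 4 − raw, changing the total by 4 − 2·raw per item.
Total = 18 + 8·4 − 2·8 = 18 + 32 − 16 = 34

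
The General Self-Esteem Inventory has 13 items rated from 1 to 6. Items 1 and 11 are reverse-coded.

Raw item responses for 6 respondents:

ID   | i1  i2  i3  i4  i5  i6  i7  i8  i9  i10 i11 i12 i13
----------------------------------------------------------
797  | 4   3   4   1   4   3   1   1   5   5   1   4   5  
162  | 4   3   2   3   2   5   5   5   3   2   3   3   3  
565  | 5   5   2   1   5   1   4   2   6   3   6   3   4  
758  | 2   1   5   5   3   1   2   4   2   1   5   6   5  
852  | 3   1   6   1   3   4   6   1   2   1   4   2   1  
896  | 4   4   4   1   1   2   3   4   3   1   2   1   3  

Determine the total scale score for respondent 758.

42

Respondent 758 raw: 2, 1, 5, 5, 3, 1, 2, 4, 2, 1, 5, 6, 5.
Reverse-coded (reversed = (1+6) − raw = 7 − raw):
  item 1: 7 − 2 = 5
  item 2: 1
  item 3: 5
  item 4: 5
  item 5: 3
  item 6: 1
  item 7: 2
  item 8: 4
  item 9: 2
  item 10: 1
  item 11: 7 − 5 = 2
  item 12: 6
  item 13: 5
Sum = 5 + 1 + 5 + 5 + 3 + 1 + 2 + 4 + 2 + 1 + 2 + 6 + 5 = 42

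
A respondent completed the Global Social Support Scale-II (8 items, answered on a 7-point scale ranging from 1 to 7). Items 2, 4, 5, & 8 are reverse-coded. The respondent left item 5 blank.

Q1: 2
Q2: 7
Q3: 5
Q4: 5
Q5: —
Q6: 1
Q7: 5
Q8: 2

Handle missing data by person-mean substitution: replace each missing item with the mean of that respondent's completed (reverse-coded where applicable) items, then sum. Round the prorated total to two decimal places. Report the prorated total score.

Reverse-coded (reverse-coded value = 8 − response):
  item 2: 8 − 7 = 1
  item 4: 8 − 5 = 3
  item 8: 8 − 2 = 6
Completed scored items (7 of 8): 2, 1, 5, 3, 1, 5, 6; sum = 23.
Person mean = 23 / 7 ≈ 3.2857
Prorated total = (23 / 7) × 8 = 26.29 (to 2 dp)

26.29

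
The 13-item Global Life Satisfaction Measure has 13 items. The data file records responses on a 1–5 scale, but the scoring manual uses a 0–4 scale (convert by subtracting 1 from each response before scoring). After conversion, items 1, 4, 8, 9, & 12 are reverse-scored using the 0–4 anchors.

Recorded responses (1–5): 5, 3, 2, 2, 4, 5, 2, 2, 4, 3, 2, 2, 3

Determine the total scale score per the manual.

26

Convert to 0–4: 4, 2, 1, 1, 3, 4, 1, 1, 3, 2, 1, 1, 2
Reverse-coded (on a 0–4 scale, reversed = 4 − raw):
  item 1: 4 − 4 = 0
  item 4: 4 − 1 = 3
  item 8: 4 − 1 = 3
  item 9: 4 − 3 = 1
  item 12: 4 − 1 = 3
Scored: 0, 2, 1, 3, 3, 4, 1, 3, 1, 2, 1, 3, 2
Total = 26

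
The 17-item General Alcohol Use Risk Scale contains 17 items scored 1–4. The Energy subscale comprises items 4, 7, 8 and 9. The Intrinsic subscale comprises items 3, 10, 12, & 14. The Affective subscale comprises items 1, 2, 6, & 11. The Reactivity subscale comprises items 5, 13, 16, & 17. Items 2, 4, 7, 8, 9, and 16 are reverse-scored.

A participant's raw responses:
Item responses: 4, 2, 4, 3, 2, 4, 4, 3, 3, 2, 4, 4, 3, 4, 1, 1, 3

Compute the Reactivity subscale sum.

12

Reactivity items: 5, 13, 16, 17.
Of these, item 16 is reverse-scored; on a 1–4 scale, reversed = 5 − raw.
  item 5: 2
  item 13: 3
  item 16: 5 − 1 = 4
  item 17: 3
Sum = 2 + 3 + 4 + 3 = 12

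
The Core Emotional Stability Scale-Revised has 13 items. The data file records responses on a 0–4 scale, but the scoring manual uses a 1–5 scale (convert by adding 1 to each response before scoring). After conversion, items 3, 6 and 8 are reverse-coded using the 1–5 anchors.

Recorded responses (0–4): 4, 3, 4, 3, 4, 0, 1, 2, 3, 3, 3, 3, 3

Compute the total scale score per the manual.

Convert to 1–5: 5, 4, 5, 4, 5, 1, 2, 3, 4, 4, 4, 4, 4
Reverse-coded (on a 1–5 scale, reversed = 6 − raw):
  item 3: 6 − 5 = 1
  item 6: 6 − 1 = 5
  item 8: 6 − 3 = 3
Scored: 5, 4, 1, 4, 5, 5, 2, 3, 4, 4, 4, 4, 4
Total = 49

49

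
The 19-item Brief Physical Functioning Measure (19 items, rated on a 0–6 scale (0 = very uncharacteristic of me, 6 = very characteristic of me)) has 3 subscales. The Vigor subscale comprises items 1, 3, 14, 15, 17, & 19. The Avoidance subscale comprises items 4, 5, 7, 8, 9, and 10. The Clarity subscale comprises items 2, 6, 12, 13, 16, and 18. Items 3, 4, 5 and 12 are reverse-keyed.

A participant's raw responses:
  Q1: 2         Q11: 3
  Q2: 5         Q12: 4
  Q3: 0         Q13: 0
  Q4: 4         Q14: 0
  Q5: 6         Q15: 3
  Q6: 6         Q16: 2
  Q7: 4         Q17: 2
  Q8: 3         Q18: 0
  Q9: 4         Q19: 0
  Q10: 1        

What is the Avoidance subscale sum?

14

Avoidance items: 4, 5, 7, 8, 9, 10.
Of these, items 4 & 5 are reverse-keyed; reverse-coded value = 6 − response.
  item 4: 6 − 4 = 2
  item 5: 6 − 6 = 0
  item 7: 4
  item 8: 3
  item 9: 4
  item 10: 1
Sum = 2 + 0 + 4 + 3 + 4 + 1 = 14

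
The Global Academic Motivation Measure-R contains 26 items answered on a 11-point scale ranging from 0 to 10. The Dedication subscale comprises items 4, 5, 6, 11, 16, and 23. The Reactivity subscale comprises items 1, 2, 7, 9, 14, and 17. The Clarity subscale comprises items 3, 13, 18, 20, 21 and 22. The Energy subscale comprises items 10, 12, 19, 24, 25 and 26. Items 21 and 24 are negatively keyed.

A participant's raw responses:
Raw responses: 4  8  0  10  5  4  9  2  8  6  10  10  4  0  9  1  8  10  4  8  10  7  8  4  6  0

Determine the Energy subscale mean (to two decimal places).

5.33

Energy items: 10, 12, 19, 24, 25, 26.
Of these, item 24 is negatively keyed; reverse-coded value = 10 − response.
  item 10: 6
  item 12: 10
  item 19: 4
  item 24: 10 − 4 = 6
  item 25: 6
  item 26: 0
Sum = 6 + 10 + 4 + 6 + 6 + 0 = 32
Mean = 32 / 6 = 5.33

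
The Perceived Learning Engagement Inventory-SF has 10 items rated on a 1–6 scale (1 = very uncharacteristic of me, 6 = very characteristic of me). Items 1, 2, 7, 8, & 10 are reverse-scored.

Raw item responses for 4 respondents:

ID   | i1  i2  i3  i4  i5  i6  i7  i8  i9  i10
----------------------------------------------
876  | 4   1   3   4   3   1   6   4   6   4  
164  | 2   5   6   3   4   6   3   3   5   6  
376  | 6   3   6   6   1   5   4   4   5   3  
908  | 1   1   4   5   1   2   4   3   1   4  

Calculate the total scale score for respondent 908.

Respondent 908 raw: 1, 1, 4, 5, 1, 2, 4, 3, 1, 4.
Reverse-coded (reversed = (1+6) − raw = 7 − raw):
  item 1: 7 − 1 = 6
  item 2: 7 − 1 = 6
  item 3: 4
  item 4: 5
  item 5: 1
  item 6: 2
  item 7: 7 − 4 = 3
  item 8: 7 − 3 = 4
  item 9: 1
  item 10: 7 − 4 = 3
Sum = 6 + 6 + 4 + 5 + 1 + 2 + 3 + 4 + 1 + 3 = 35

35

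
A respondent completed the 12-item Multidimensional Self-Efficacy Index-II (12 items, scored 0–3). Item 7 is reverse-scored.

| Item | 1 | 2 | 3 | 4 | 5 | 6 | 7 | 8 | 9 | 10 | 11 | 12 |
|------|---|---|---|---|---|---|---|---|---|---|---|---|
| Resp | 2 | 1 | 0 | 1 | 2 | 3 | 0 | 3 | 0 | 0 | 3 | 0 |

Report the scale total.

Reversing item 7 with 3 − raw:
Total = 2 + 1 + 0 + 1 + 2 + 3 + (3−0) + 3 + 0 + 0 + 3 + 0
      = 2 + 1 + 0 + 1 + 2 + 3 + 3 + 3 + 0 + 0 + 3 + 0 = 18

18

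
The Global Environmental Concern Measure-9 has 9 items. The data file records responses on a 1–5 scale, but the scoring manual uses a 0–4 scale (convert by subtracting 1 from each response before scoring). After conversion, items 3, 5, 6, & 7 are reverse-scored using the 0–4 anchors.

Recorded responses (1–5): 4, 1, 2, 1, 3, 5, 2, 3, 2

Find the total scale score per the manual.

Convert to 0–4: 3, 0, 1, 0, 2, 4, 1, 2, 1
Reverse-coded (reverse-coded value = 4 − response):
  item 3: 4 − 1 = 3
  item 5: 4 − 2 = 2
  item 6: 4 − 4 = 0
  item 7: 4 − 1 = 3
Scored: 3, 0, 3, 0, 2, 0, 3, 2, 1
Total = 14

14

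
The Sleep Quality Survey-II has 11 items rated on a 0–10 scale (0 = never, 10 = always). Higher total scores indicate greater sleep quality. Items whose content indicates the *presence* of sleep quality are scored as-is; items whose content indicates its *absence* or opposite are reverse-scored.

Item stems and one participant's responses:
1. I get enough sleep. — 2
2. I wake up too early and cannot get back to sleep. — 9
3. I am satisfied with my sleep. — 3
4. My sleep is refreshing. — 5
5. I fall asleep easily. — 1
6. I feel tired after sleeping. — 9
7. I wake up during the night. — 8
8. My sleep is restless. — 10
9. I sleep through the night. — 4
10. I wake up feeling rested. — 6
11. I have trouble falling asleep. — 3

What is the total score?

32

Items 2, 6, 7, 8, 11 describe the absence/opposite of sleep quality → reverse-score.
on a 0–10 scale, reversed = 10 − raw.
  item 1: 2
  item 2: 10 − 9 = 1
  item 3: 3
  item 4: 5
  item 5: 1
  item 6: 10 − 9 = 1
  item 7: 10 − 8 = 2
  item 8: 10 − 10 = 0
  item 9: 4
  item 10: 6
  item 11: 10 − 3 = 7
Total = 2 + 1 + 3 + 5 + 1 + 1 + 2 + 0 + 4 + 6 + 7 = 32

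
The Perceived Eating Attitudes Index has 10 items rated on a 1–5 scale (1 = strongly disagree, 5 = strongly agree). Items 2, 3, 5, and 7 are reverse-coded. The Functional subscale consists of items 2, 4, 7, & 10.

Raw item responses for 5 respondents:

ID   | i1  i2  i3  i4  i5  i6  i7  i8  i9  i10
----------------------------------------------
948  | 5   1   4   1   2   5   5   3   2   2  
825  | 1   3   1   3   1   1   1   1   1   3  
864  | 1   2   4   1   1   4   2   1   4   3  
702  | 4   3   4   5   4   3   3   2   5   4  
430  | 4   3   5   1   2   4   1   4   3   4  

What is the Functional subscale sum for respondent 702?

Respondent 702 raw: 4, 3, 4, 5, 4, 3, 3, 2, 5, 4.
Functional items: 2, 4, 7, 10.
Reverse-coded (on a 1–5 scale, reversed = 6 − raw):
  item 2: 6 − 3 = 3
  item 4: 5
  item 7: 6 − 3 = 3
  item 10: 4
Sum = 3 + 5 + 3 + 4 = 15

15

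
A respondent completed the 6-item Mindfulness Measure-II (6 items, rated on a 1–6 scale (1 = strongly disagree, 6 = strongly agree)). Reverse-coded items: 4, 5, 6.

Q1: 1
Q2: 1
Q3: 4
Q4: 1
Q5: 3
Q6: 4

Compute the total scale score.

Reverse-coded items (reversed = (1+6) − raw = 7 − raw):
  item 4: 7 − 1 = 6
  item 5: 7 − 3 = 4
  item 6: 7 − 4 = 3
After reverse-coding: 1, 1, 4, 6, 4, 3
Total = 1 + 1 + 4 + 6 + 4 + 3 = 19

19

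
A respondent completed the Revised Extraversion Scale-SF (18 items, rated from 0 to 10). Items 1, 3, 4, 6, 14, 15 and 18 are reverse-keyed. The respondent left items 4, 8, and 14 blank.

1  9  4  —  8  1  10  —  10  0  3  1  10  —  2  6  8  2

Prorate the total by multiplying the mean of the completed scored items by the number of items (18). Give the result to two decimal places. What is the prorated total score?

126.00

Reverse-coded (on a 0–10 scale, reversed = 10 − raw):
  item 1: 10 − 1 = 9
  item 3: 10 − 4 = 6
  item 6: 10 − 1 = 9
  item 15: 10 − 2 = 8
  item 18: 10 − 2 = 8
Completed scored items (15 of 18): 9, 9, 6, 8, 9, 10, 10, 0, 3, 1, 10, 8, 6, 8, 8; sum = 105.
Person mean = 105 / 15 ≈ 7.0000
Prorated total = (105 / 15) × 18 = 126.00 (to 2 dp)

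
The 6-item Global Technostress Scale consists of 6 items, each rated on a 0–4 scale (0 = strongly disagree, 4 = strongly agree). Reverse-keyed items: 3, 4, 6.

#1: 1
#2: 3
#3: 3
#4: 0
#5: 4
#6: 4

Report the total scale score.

13

Raw sum = 15. Reverse-keyed items: 3, 4, 6; their raw sum = 7.
Each reversal replaces raw with 4 − raw, changing the total by 4 − 2·raw per item.
Total = 15 + 3·4 − 2·7 = 15 + 12 − 14 = 13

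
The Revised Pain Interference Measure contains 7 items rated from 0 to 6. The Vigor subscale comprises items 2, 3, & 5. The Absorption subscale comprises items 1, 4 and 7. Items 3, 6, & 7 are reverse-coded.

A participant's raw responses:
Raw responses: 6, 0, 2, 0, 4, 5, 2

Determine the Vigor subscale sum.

8

Vigor items: 2, 3, 5.
Of these, item 3 is reverse-coded; on a 0–6 scale, reversed = 6 − raw.
  item 2: 0
  item 3: 6 − 2 = 4
  item 5: 4
Sum = 0 + 4 + 4 = 8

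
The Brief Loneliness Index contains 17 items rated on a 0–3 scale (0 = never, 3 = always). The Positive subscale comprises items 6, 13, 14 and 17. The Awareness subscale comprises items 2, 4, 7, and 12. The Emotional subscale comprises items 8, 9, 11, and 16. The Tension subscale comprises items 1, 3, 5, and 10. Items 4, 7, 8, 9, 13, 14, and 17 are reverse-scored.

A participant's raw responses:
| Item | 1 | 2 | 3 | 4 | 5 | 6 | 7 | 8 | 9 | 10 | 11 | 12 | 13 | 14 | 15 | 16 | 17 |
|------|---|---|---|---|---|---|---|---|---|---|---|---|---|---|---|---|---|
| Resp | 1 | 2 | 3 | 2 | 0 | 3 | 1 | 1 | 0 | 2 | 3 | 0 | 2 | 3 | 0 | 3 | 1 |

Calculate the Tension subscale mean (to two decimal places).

1.50

Tension items: 1, 3, 5, 10.
  item 1: 1
  item 3: 3
  item 5: 0
  item 10: 2
Sum = 1 + 3 + 0 + 2 = 6
Mean = 6 / 4 = 1.50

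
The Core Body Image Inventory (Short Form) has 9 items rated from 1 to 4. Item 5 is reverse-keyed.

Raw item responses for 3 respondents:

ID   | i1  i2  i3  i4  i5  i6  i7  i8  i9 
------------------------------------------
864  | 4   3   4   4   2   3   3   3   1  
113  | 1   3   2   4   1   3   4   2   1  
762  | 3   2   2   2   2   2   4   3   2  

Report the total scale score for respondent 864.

Respondent 864 raw: 4, 3, 4, 4, 2, 3, 3, 3, 1.
Reverse-coded (on a 1–4 scale, reversed = 5 − raw):
  item 1: 4
  item 2: 3
  item 3: 4
  item 4: 4
  item 5: 5 − 2 = 3
  item 6: 3
  item 7: 3
  item 8: 3
  item 9: 1
Sum = 4 + 3 + 4 + 4 + 3 + 3 + 3 + 3 + 1 = 28

28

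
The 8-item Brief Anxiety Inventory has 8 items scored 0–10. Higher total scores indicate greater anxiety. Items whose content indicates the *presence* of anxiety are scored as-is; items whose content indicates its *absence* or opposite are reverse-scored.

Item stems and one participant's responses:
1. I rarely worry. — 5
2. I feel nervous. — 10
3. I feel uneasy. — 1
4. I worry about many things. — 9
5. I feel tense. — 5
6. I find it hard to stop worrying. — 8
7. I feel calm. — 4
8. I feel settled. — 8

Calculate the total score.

Items 1, 7, 8 describe the absence/opposite of anxiety → reverse-score.
reverse-coded value = 10 − response.
  item 1: 10 − 5 = 5
  item 2: 10
  item 3: 1
  item 4: 9
  item 5: 5
  item 6: 8
  item 7: 10 − 4 = 6
  item 8: 10 − 8 = 2
Total = 5 + 10 + 1 + 9 + 5 + 8 + 6 + 2 = 46

46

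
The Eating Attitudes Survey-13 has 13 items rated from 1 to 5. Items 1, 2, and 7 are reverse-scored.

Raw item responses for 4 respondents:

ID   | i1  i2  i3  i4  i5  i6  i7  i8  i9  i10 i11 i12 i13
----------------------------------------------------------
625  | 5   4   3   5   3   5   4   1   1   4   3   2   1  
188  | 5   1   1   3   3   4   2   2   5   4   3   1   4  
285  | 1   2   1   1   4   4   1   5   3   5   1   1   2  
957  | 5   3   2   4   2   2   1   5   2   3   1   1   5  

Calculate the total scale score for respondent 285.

41

Respondent 285 raw: 1, 2, 1, 1, 4, 4, 1, 5, 3, 5, 1, 1, 2.
Reverse-coded (reversed = (1+5) − raw = 6 − raw):
  item 1: 6 − 1 = 5
  item 2: 6 − 2 = 4
  item 3: 1
  item 4: 1
  item 5: 4
  item 6: 4
  item 7: 6 − 1 = 5
  item 8: 5
  item 9: 3
  item 10: 5
  item 11: 1
  item 12: 1
  item 13: 2
Sum = 5 + 4 + 1 + 1 + 4 + 4 + 5 + 5 + 3 + 5 + 1 + 1 + 2 = 41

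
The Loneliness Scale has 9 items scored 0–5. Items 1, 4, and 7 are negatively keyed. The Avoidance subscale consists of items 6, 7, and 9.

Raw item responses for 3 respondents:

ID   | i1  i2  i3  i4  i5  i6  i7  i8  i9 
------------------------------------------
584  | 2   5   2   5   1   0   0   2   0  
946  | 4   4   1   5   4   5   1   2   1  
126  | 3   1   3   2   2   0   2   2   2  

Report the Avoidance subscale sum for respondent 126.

Respondent 126 raw: 3, 1, 3, 2, 2, 0, 2, 2, 2.
Avoidance items: 6, 7, 9.
Reverse-coded (reversed = (0+5) − raw = 5 − raw):
  item 6: 0
  item 7: 5 − 2 = 3
  item 9: 2
Sum = 0 + 3 + 2 = 5

5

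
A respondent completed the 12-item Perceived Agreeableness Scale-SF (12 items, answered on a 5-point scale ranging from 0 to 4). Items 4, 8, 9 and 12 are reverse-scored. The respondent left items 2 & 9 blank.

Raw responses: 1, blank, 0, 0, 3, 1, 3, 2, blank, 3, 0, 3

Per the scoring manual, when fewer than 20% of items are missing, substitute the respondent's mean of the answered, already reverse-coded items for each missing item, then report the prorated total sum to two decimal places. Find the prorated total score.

Reverse-coded (on a 0–4 scale, reversed = 4 − raw):
  item 4: 4 − 0 = 4
  item 8: 4 − 2 = 2
  item 12: 4 − 3 = 1
Completed scored items (10 of 12): 1, 0, 4, 3, 1, 3, 2, 3, 0, 1; sum = 18.
Person mean = 18 / 10 ≈ 1.8000
Prorated total = (18 / 10) × 12 = 21.60 (to 2 dp)

21.60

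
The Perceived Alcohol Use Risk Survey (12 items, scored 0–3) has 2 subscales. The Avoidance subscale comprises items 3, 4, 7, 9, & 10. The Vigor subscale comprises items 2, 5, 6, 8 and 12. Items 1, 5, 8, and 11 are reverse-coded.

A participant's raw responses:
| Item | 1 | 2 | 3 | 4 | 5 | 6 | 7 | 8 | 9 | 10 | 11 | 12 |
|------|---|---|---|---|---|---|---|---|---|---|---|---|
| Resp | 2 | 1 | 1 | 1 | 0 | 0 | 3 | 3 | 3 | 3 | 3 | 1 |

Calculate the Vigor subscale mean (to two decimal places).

Vigor items: 2, 5, 6, 8, 12.
Of these, items 5 and 8 are reverse-coded; on a 0–3 scale, reversed = 3 − raw.
  item 2: 1
  item 5: 3 − 0 = 3
  item 6: 0
  item 8: 3 − 3 = 0
  item 12: 1
Sum = 1 + 3 + 0 + 0 + 1 = 5
Mean = 5 / 5 = 1.00

1.00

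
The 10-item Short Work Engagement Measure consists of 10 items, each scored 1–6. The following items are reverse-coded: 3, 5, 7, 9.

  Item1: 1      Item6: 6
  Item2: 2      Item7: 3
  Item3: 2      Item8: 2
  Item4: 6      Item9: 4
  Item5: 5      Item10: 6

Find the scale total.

Reverse-coded items (reverse-coded value = 7 − response):
  item 3: 7 − 2 = 5
  item 5: 7 − 5 = 2
  item 7: 7 − 3 = 4
  item 9: 7 − 4 = 3
After reverse-coding: 1, 2, 5, 6, 2, 6, 4, 2, 3, 6
Total = 1 + 2 + 5 + 6 + 2 + 6 + 4 + 2 + 3 + 6 = 37

37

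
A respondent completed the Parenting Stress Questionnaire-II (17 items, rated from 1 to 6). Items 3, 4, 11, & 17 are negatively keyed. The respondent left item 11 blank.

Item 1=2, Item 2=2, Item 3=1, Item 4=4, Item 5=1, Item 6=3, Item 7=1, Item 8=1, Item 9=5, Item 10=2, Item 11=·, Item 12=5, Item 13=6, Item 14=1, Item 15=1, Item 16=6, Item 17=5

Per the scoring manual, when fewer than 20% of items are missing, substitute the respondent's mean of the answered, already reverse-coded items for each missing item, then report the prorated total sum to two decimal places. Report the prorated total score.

Reverse-coded (on a 1–6 scale, reversed = 7 − raw):
  item 3: 7 − 1 = 6
  item 4: 7 − 4 = 3
  item 17: 7 − 5 = 2
Completed scored items (16 of 17): 2, 2, 6, 3, 1, 3, 1, 1, 5, 2, 5, 6, 1, 1, 6, 2; sum = 47.
Person mean = 47 / 16 ≈ 2.9375
Prorated total = (47 / 16) × 17 = 49.94 (to 2 dp)

49.94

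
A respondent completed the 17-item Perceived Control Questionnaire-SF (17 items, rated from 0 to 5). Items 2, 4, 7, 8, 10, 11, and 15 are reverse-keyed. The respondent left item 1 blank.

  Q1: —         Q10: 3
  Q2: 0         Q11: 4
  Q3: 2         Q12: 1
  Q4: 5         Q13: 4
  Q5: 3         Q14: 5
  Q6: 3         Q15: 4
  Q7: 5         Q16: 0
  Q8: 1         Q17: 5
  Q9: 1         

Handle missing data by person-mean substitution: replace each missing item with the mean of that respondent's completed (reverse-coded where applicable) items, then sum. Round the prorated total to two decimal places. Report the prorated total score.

39.31

Reverse-coded (reversed = (0+5) − raw = 5 − raw):
  item 2: 5 − 0 = 5
  item 4: 5 − 5 = 0
  item 7: 5 − 5 = 0
  item 8: 5 − 1 = 4
  item 10: 5 − 3 = 2
  item 11: 5 − 4 = 1
  item 15: 5 − 4 = 1
Completed scored items (16 of 17): 5, 2, 0, 3, 3, 0, 4, 1, 2, 1, 1, 4, 5, 1, 0, 5; sum = 37.
Person mean = 37 / 16 ≈ 2.3125
Prorated total = (37 / 16) × 17 = 39.31 (to 2 dp)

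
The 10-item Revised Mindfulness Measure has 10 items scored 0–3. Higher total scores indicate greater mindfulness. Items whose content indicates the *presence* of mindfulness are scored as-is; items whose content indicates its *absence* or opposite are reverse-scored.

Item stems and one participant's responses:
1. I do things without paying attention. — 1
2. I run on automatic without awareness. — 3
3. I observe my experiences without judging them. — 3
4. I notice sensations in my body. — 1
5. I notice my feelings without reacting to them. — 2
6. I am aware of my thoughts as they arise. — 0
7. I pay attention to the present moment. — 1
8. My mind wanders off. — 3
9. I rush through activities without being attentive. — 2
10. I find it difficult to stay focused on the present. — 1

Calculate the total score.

12

Items 1, 2, 8, 9, 10 describe the absence/opposite of mindfulness → reverse-score.
reverse-coded value = 3 − response.
  item 1: 3 − 1 = 2
  item 2: 3 − 3 = 0
  item 3: 3
  item 4: 1
  item 5: 2
  item 6: 0
  item 7: 1
  item 8: 3 − 3 = 0
  item 9: 3 − 2 = 1
  item 10: 3 − 1 = 2
Total = 2 + 0 + 3 + 1 + 2 + 0 + 1 + 0 + 1 + 2 = 12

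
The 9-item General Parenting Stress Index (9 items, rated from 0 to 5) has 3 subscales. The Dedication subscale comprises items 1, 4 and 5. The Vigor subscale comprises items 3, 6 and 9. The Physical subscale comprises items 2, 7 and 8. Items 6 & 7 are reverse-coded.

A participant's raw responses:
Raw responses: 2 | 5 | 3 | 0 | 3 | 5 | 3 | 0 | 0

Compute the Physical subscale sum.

7

Physical items: 2, 7, 8.
Of these, item 7 is reverse-coded; reversed = (0+5) − raw = 5 − raw.
  item 2: 5
  item 7: 5 − 3 = 2
  item 8: 0
Sum = 5 + 2 + 0 = 7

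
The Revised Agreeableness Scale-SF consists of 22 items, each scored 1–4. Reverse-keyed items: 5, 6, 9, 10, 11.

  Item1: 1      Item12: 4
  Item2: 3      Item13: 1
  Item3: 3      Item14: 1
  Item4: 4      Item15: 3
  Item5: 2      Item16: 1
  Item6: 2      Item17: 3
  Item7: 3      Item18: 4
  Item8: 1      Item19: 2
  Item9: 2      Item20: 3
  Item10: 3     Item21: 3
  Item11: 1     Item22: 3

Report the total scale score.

58

Raw sum = 53. Reverse-keyed items: 5, 6, 9, 10, 11; their raw sum = 10.
Each reversal replaces raw with 5 − raw, changing the total by 5 − 2·raw per item.
Total = 53 + 5·5 − 2·10 = 53 + 25 − 20 = 58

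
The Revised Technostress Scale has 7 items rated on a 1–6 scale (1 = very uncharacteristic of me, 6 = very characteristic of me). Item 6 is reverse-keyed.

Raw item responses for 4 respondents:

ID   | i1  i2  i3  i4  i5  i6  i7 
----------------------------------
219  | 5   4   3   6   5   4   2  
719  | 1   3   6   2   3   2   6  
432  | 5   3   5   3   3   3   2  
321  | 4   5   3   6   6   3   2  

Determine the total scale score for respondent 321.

30

Respondent 321 raw: 4, 5, 3, 6, 6, 3, 2.
Reverse-coded (reverse-coded value = 7 − response):
  item 1: 4
  item 2: 5
  item 3: 3
  item 4: 6
  item 5: 6
  item 6: 7 − 3 = 4
  item 7: 2
Sum = 4 + 5 + 3 + 6 + 6 + 4 + 2 = 30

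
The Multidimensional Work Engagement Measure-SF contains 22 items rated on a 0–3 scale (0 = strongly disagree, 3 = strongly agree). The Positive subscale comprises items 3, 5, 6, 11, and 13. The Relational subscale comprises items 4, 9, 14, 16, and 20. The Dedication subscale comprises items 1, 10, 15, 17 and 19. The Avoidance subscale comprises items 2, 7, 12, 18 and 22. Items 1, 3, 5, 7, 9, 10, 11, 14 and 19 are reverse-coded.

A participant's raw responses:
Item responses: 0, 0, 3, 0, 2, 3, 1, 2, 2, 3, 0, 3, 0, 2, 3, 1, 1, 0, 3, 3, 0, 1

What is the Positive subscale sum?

7

Positive items: 3, 5, 6, 11, 13.
Of these, items 3, 5 and 11 are reverse-coded; reversed = (0+3) − raw = 3 − raw.
  item 3: 3 − 3 = 0
  item 5: 3 − 2 = 1
  item 6: 3
  item 11: 3 − 0 = 3
  item 13: 0
Sum = 0 + 1 + 3 + 3 + 0 = 7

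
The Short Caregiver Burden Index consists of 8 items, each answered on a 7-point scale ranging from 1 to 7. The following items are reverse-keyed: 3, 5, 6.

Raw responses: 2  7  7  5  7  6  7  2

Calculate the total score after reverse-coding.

27

Reverse-coded items (on a 1–7 scale, reversed = 8 − raw):
  item 3: 8 − 7 = 1
  item 5: 8 − 7 = 1
  item 6: 8 − 6 = 2
Scored responses: 2, 7, 1, 5, 1, 2, 7, 2
Total = 2 + 7 + 1 + 5 + 1 + 2 + 7 + 2 = 27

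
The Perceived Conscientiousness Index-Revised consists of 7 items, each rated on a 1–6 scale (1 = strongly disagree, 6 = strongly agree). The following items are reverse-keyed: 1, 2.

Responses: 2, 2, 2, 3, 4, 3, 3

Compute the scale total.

Apply reverse scoring (reverse-coded value = 7 − response):
  item 1: 7 − 2 = 5
  item 2: 7 − 2 = 5
Scored responses: 5, 5, 2, 3, 4, 3, 3
Total = 5 + 5 + 2 + 3 + 4 + 3 + 3 = 25

25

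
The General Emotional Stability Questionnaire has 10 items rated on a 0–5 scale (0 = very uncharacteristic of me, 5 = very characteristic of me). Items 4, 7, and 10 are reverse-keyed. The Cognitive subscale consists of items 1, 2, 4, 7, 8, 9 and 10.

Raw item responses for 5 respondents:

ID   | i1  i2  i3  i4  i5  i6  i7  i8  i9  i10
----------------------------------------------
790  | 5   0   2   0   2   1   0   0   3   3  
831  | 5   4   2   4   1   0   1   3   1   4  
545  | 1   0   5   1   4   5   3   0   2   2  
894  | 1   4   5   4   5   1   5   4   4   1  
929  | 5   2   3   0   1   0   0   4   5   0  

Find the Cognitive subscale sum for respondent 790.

Respondent 790 raw: 5, 0, 2, 0, 2, 1, 0, 0, 3, 3.
Cognitive items: 1, 2, 4, 7, 8, 9, 10.
Reverse-coded (reversed = (0+5) − raw = 5 − raw):
  item 1: 5
  item 2: 0
  item 4: 5 − 0 = 5
  item 7: 5 − 0 = 5
  item 8: 0
  item 9: 3
  item 10: 5 − 3 = 2
Sum = 5 + 0 + 5 + 5 + 0 + 3 + 2 = 20

20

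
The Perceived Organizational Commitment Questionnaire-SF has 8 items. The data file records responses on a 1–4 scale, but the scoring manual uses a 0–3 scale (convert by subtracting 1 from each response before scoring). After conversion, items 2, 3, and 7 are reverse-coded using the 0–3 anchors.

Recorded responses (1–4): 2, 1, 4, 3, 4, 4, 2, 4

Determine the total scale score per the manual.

Convert to 0–3: 1, 0, 3, 2, 3, 3, 1, 3
Reverse-coded (reversed = (0+3) − raw = 3 − raw):
  item 2: 3 − 0 = 3
  item 3: 3 − 3 = 0
  item 7: 3 − 1 = 2
Scored: 1, 3, 0, 2, 3, 3, 2, 3
Total = 17

17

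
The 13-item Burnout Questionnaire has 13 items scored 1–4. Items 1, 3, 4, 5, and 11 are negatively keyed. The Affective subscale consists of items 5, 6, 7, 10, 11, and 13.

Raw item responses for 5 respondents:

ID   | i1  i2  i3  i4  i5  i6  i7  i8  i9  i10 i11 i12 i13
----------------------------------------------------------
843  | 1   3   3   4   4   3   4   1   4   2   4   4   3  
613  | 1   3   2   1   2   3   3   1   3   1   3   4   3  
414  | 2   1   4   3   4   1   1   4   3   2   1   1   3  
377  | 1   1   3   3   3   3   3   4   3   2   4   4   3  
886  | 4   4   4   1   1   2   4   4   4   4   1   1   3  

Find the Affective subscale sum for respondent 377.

Respondent 377 raw: 1, 1, 3, 3, 3, 3, 3, 4, 3, 2, 4, 4, 3.
Affective items: 5, 6, 7, 10, 11, 13.
Reverse-coded (on a 1–4 scale, reversed = 5 − raw):
  item 5: 5 − 3 = 2
  item 6: 3
  item 7: 3
  item 10: 2
  item 11: 5 − 4 = 1
  item 13: 3
Sum = 2 + 3 + 3 + 2 + 1 + 3 = 14

14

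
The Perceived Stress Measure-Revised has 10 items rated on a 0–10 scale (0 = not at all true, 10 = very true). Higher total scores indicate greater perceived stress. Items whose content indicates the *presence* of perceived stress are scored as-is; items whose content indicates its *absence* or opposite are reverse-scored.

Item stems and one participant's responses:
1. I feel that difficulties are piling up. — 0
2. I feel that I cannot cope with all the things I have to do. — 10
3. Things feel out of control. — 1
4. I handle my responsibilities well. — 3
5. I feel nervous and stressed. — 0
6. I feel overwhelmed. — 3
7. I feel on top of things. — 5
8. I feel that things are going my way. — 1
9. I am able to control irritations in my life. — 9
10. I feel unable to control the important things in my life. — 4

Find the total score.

40

Items 4, 7, 8, 9 describe the absence/opposite of perceived stress → reverse-score.
reverse-coded value = 10 − response.
  item 1: 0
  item 2: 10
  item 3: 1
  item 4: 10 − 3 = 7
  item 5: 0
  item 6: 3
  item 7: 10 − 5 = 5
  item 8: 10 − 1 = 9
  item 9: 10 − 9 = 1
  item 10: 4
Total = 0 + 10 + 1 + 7 + 0 + 3 + 5 + 9 + 1 + 4 = 40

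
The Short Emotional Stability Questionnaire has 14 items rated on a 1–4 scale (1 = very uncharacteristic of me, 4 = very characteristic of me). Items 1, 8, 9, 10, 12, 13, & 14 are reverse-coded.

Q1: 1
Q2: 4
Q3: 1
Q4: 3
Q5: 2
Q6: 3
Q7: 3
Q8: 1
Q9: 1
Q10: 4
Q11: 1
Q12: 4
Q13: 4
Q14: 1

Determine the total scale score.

36

Raw sum = 33. Reverse-coded items: 1, 8, 9, 10, 12, 13, 14; their raw sum = 16.
Each reversal replaces raw with 5 − raw, changing the total by 5 − 2·raw per item.
Total = 33 + 7·5 − 2·16 = 33 + 35 − 32 = 36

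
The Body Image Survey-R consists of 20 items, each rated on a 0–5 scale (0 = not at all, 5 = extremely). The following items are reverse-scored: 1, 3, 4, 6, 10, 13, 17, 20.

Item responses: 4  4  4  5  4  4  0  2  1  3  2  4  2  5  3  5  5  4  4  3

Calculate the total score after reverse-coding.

Reversing items 1, 3, 4, 6, 10, 13, 17, and 20 with 5 − raw:
Total = (5−4) + 4 + (5−4) + (5−5) + 4 + (5−4) + 0 + 2 + 1 + (5−3) + 2 + 4 + (5−2) + 5 + 3 + 5 + (5−5) + 4 + 4 + (5−3)
      = 1 + 4 + 1 + 0 + 4 + 1 + 0 + 2 + 1 + 2 + 2 + 4 + 3 + 5 + 3 + 5 + 0 + 4 + 4 + 2 = 48

48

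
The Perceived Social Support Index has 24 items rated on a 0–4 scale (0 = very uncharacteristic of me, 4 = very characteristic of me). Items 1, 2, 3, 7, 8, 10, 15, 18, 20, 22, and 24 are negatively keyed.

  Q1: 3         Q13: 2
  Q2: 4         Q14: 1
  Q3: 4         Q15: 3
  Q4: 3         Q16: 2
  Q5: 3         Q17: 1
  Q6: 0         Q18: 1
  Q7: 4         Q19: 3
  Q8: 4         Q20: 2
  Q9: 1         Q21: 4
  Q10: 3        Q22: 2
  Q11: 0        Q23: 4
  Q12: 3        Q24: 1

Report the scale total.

40

Reversing items 1, 2, 3, 7, 8, 10, 15, 18, 20, 22 and 24 with 4 − raw:
Total = (4−3) + (4−4) + (4−4) + 3 + 3 + 0 + (4−4) + (4−4) + 1 + (4−3) + 0 + 3 + 2 + 1 + (4−3) + 2 + 1 + (4−1) + 3 + (4−2) + 4 + (4−2) + 4 + (4−1)
      = 1 + 0 + 0 + 3 + 3 + 0 + 0 + 0 + 1 + 1 + 0 + 3 + 2 + 1 + 1 + 2 + 1 + 3 + 3 + 2 + 4 + 2 + 4 + 3 = 40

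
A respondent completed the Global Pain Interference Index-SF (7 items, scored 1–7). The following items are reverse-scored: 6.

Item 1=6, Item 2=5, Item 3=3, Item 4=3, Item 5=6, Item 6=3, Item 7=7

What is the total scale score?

35

Raw sum = 33. Reverse-scored items: 6; their raw sum = 3.
Each reversal replaces raw with 8 − raw, changing the total by 8 − 2·raw per item.
Total = 33 + 1·8 − 2·3 = 33 + 8 − 6 = 35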